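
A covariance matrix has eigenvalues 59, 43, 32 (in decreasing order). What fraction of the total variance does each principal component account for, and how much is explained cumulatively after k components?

Step 1 — total variance = trace(Sigma) = Σ λ_i = 59 + 43 + 32 = 134.

Step 2 — fraction explained by component i = λ_i / Σ λ:
  PC1: 59/134 = 0.4403
  PC2: 43/134 = 0.3209
  PC3: 32/134 = 0.2388

Step 3 — cumulative fraction after k components = (λ_1 + ... + λ_k) / Σ λ:
  k = 1: 59/134 = 0.4403
  k = 2: (59 + 43)/134 = 102/134 = 0.7612
  k = 3: (59 + 43 + 32)/134 = 134/134 = 1

Summary (fraction, with percent):

explained: PC1 0.4403 (44.03%), PC2 0.3209 (32.09%), PC3 0.2388 (23.88%);  cumulative: 0.4403, 0.7612, 1


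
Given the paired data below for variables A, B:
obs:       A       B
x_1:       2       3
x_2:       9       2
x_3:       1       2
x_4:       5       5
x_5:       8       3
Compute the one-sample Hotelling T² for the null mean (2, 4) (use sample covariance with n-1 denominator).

Step 1 — sample mean vector:
  mean(A) = (2 + 9 + 1 + 5 + 8) / 5 = 25/5 = 5
  mean(B) = (3 + 2 + 2 + 5 + 3) / 5 = 15/5 = 3
  x̄ = (5, 3),  deviation x̄ - mu_0 = (5, 3) - (2, 4) = (3, -1).

Step 2 — sample covariance matrix, S[i,j] = (1/(n-1)) · Σ_k (x_{k,i} - mean_i) · (x_{k,j} - mean_j), divisor n-1 = 4:
  S[A,A] = ((-3)·(-3) + (4)·(4) + (-4)·(-4) + (0)·(0) + (3)·(3)) / 4 = 50/4 = 12.5
  S[A,B] = ((-3)·(0) + (4)·(-1) + (-4)·(-1) + (0)·(2) + (3)·(0)) / 4 = 0/4 = 0
  S[B,B] = ((0)·(0) + (-1)·(-1) + (-1)·(-1) + (2)·(2) + (0)·(0)) / 4 = 6/4 = 1.5
  S = [[12.5, 0],
 [0, 1.5]].

Step 3 — invert S. det(S) = 12.5·1.5 - (0)² = 18.75.
  S^{-1} = (1/det) · [[d, -b], [-b, a]] = [[0.08, 0],
 [0, 0.6667]].

Step 4 — quadratic form (x̄ - mu_0)^T · S^{-1} · (x̄ - mu_0):
  S^{-1} · (x̄ - mu_0) = (0.24, -0.6667),
  (x̄ - mu_0)^T · [...] = (3)·(0.24) + (-1)·(-0.6667) = 1.3867.

Step 5 — scale by n: T² = 5 · 1.3867 = 6.9333.

T² ≈ 6.9333


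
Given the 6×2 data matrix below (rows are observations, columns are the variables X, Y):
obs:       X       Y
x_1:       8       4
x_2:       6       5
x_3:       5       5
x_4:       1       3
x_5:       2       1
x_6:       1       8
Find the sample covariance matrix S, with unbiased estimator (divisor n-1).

Step 1 — column means:
  mean(X) = (8 + 6 + 5 + 1 + 2 + 1) / 6 = 23/6 = 3.8333
  mean(Y) = (4 + 5 + 5 + 3 + 1 + 8) / 6 = 26/6 = 4.3333

Step 2 — sample covariance S[i,j] = (1/(n-1)) · Σ_k (x_{k,i} - mean_i) · (x_{k,j} - mean_j), with n-1 = 5.
  S[X,X] = ((4.1667)·(4.1667) + (2.1667)·(2.1667) + (1.1667)·(1.1667) + (-2.8333)·(-2.8333) + (-1.8333)·(-1.8333) + (-2.8333)·(-2.8333)) / 5 = 42.8333/5 = 8.5667
  S[X,Y] = ((4.1667)·(-0.3333) + (2.1667)·(0.6667) + (1.1667)·(0.6667) + (-2.8333)·(-1.3333) + (-1.8333)·(-3.3333) + (-2.8333)·(3.6667)) / 5 = 0.3333/5 = 0.0667
  S[Y,Y] = ((-0.3333)·(-0.3333) + (0.6667)·(0.6667) + (0.6667)·(0.6667) + (-1.3333)·(-1.3333) + (-3.3333)·(-3.3333) + (3.6667)·(3.6667)) / 5 = 27.3333/5 = 5.4667

S is symmetric (S[j,i] = S[i,j]). Assembling:

S = [[8.5667, 0.0667],
 [0.0667, 5.4667]]


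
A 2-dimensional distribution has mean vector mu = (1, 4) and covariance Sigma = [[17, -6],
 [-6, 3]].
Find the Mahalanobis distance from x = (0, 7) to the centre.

Step 1 — centre the observation: (x - mu) = (-1, 3).

Step 2 — invert Sigma. det(Sigma) = 17·3 - (-6)² = 15.
  Sigma^{-1} = (1/det) · [[d, -b], [-b, a]] = [[0.2, 0.4],
 [0.4, 1.1333]].

Step 3 — form the quadratic (x - mu)^T · Sigma^{-1} · (x - mu):
  Sigma^{-1} · (x - mu) = (1, 3).
  (x - mu)^T · [Sigma^{-1} · (x - mu)] = (-1)·(1) + (3)·(3) = 8.

Step 4 — take square root: d = √(8) ≈ 2.8284.

d(x, mu) = √(8) ≈ 2.8284


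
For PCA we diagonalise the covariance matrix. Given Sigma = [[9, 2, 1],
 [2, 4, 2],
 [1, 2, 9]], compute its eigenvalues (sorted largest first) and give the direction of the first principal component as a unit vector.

Step 1 — characteristic polynomial p(λ) = det(λI - Sigma) = λ³ - tr·λ² + c_1·λ - det, where tr = trace, c_1 = sum of the principal 2×2 minors, det = det(Sigma):
  tr = 9 + 4 + 9 = 22,
  c_1 = (9·4 - (2)²) + (9·9 - (1)²) + (4·9 - (2)²) = 32 + 80 + 32 = 144,
  det = 9·(4·9 - (2)²) - (2)·((2)·9 - (2)·(1)) + (1)·((2)·(2) - 4·(1)) = 9·(32) - (2)·(16) + (1)·(0) = 256.
  So p(λ) = λ³ - 22λ² + 144λ - 256.
Step 2 — look for an integer root (rational root theorem: any rational root is an integer divisor of 256). Testing λ = 8:
  p(8) = 512 - 1408 + 1152 - 256 = 0  ✓
  Dividing out (λ - 8): p(λ) = (λ - 8)(λ² - 14λ + 32).
Step 3 — remaining eigenvalues from the quadratic λ² - 14λ + 32 = 0:
  Δ = 14² - 4·32 = 196 - 128 = 68,  λ = (14 ± √68)/2 = (14 ± 8.2462)/2 ≈ 11.1231 or 2.8769.
  Sorted: λ_1 = 11.1231,  λ_2 = 8,  λ_3 = 2.8769  (check: sum = 22 = tr ✓).

Step 4 — unit eigenvector for λ_1 ≈ 11.1231: v spans the null space of (Sigma - λ_1 I), whose rows are
  r_1 = (-2.1231, 2, 1),  r_2 = (2, -7.1231, 2),  r_3 = (1, 2, -2.1231).
  v is orthogonal to every row, so take v ∝ r_1 × r_2 = ((2)·(2) - (1)·(-7.1231), (1)·(2) - (-2.1231)·(2), (-2.1231)·(-7.1231) - (2)·(2)) ≈ (11.1231, 6.2462, 11.1231).
  Let u = (11.1231, 6.2462, 11.1231).
  ||u|| = √((11.1231)² + (6.2462)² + (11.1231)²) = √(286.4621) ≈ 16.9252,  v_1 = u/||u|| ≈ (0.6572, 0.369, 0.6572) (||v_1|| = 1).

λ_1 = 11.1231,  λ_2 = 8,  λ_3 = 2.8769;  v_1 ≈ (0.6572, 0.369, 0.6572)


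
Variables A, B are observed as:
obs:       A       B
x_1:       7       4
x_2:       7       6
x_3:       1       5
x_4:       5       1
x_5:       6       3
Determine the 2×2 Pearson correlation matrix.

Step 1 — column means:
  mean(A) = (7 + 7 + 1 + 5 + 6) / 5 = 26/5 = 5.2
  mean(B) = (4 + 6 + 5 + 1 + 3) / 5 = 19/5 = 3.8

Step 2 — sample variances and covariances s[i,j] = (1/(n-1)) · Σ_k (x_{k,i} - mean_i) · (x_{k,j} - mean_j), with n-1 = 4:
  s[A,A] = ((1.8)·(1.8) + (1.8)·(1.8) + (-4.2)·(-4.2) + (-0.2)·(-0.2) + (0.8)·(0.8)) / 4 = 24.8/4 = 6.2
  s[A,B] = ((1.8)·(0.2) + (1.8)·(2.2) + (-4.2)·(1.2) + (-0.2)·(-2.8) + (0.8)·(-0.8)) / 4 = -0.8/4 = -0.2
  s[B,B] = ((0.2)·(0.2) + (2.2)·(2.2) + (1.2)·(1.2) + (-2.8)·(-2.8) + (-0.8)·(-0.8)) / 4 = 14.8/4 = 3.7
  Sample standard deviations s_i = √(s[i,i]):
  s(A) = √(6.2) = 2.49
  s(B) = √(3.7) = 1.9235

Step 3 — r_{ij} = s_{ij} / (s_i · s_j):
  r[A,A] = 1 (diagonal).
  r[A,B] = -0.2 / (2.49 · 1.9235) = -0.2 / 4.7896 = -0.0418
  r[B,B] = 1 (diagonal).

R is symmetric with unit diagonal. Assembling:

R = [[1, -0.0418],
 [-0.0418, 1]]


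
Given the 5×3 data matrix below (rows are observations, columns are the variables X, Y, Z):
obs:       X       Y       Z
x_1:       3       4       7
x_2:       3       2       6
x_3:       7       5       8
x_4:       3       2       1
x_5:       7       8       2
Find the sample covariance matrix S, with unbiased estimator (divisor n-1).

Step 1 — column means:
  mean(X) = (3 + 3 + 7 + 3 + 7) / 5 = 23/5 = 4.6
  mean(Y) = (4 + 2 + 5 + 2 + 8) / 5 = 21/5 = 4.2
  mean(Z) = (7 + 6 + 8 + 1 + 2) / 5 = 24/5 = 4.8

Step 2 — sample covariance S[i,j] = (1/(n-1)) · Σ_k (x_{k,i} - mean_i) · (x_{k,j} - mean_j), with n-1 = 4.
  S[X,X] = ((-1.6)·(-1.6) + (-1.6)·(-1.6) + (2.4)·(2.4) + (-1.6)·(-1.6) + (2.4)·(2.4)) / 4 = 19.2/4 = 4.8
  S[X,Y] = ((-1.6)·(-0.2) + (-1.6)·(-2.2) + (2.4)·(0.8) + (-1.6)·(-2.2) + (2.4)·(3.8)) / 4 = 18.4/4 = 4.6
  S[X,Z] = ((-1.6)·(2.2) + (-1.6)·(1.2) + (2.4)·(3.2) + (-1.6)·(-3.8) + (2.4)·(-2.8)) / 4 = 1.6/4 = 0.4
  S[Y,Y] = ((-0.2)·(-0.2) + (-2.2)·(-2.2) + (0.8)·(0.8) + (-2.2)·(-2.2) + (3.8)·(3.8)) / 4 = 24.8/4 = 6.2
  S[Y,Z] = ((-0.2)·(2.2) + (-2.2)·(1.2) + (0.8)·(3.2) + (-2.2)·(-3.8) + (3.8)·(-2.8)) / 4 = -2.8/4 = -0.7
  S[Z,Z] = ((2.2)·(2.2) + (1.2)·(1.2) + (3.2)·(3.2) + (-3.8)·(-3.8) + (-2.8)·(-2.8)) / 4 = 38.8/4 = 9.7

S is symmetric (S[j,i] = S[i,j]). Assembling:

S = [[4.8, 4.6, 0.4],
 [4.6, 6.2, -0.7],
 [0.4, -0.7, 9.7]]


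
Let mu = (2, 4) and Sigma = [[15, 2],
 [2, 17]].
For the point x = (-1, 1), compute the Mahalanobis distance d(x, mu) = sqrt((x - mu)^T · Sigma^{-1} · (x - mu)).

Step 1 — centre the observation: (x - mu) = (-3, -3).

Step 2 — invert Sigma. det(Sigma) = 15·17 - (2)² = 251.
  Sigma^{-1} = (1/det) · [[d, -b], [-b, a]] = [[0.0677, -0.008],
 [-0.008, 0.0598]].

Step 3 — form the quadratic (x - mu)^T · Sigma^{-1} · (x - mu):
  Sigma^{-1} · (x - mu) = (-0.1793, -0.1554).
  (x - mu)^T · [Sigma^{-1} · (x - mu)] = (-3)·(-0.1793) + (-3)·(-0.1554) = 1.004.

Step 4 — take square root: d = √(1.004) ≈ 1.002.

d(x, mu) = √(1.004) ≈ 1.002


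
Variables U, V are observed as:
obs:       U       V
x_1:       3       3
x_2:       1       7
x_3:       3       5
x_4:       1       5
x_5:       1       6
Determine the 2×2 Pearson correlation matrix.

Step 1 — column means:
  mean(U) = (3 + 1 + 3 + 1 + 1) / 5 = 9/5 = 1.8
  mean(V) = (3 + 7 + 5 + 5 + 6) / 5 = 26/5 = 5.2

Step 2 — sample variances and covariances s[i,j] = (1/(n-1)) · Σ_k (x_{k,i} - mean_i) · (x_{k,j} - mean_j), with n-1 = 4:
  s[U,U] = ((1.2)·(1.2) + (-0.8)·(-0.8) + (1.2)·(1.2) + (-0.8)·(-0.8) + (-0.8)·(-0.8)) / 4 = 4.8/4 = 1.2
  s[U,V] = ((1.2)·(-2.2) + (-0.8)·(1.8) + (1.2)·(-0.2) + (-0.8)·(-0.2) + (-0.8)·(0.8)) / 4 = -4.8/4 = -1.2
  s[V,V] = ((-2.2)·(-2.2) + (1.8)·(1.8) + (-0.2)·(-0.2) + (-0.2)·(-0.2) + (0.8)·(0.8)) / 4 = 8.8/4 = 2.2
  Sample standard deviations s_i = √(s[i,i]):
  s(U) = √(1.2) = 1.0954
  s(V) = √(2.2) = 1.4832

Step 3 — r_{ij} = s_{ij} / (s_i · s_j):
  r[U,U] = 1 (diagonal).
  r[U,V] = -1.2 / (1.0954 · 1.4832) = -1.2 / 1.6248 = -0.7385
  r[V,V] = 1 (diagonal).

R is symmetric with unit diagonal. Assembling:

R = [[1, -0.7385],
 [-0.7385, 1]]


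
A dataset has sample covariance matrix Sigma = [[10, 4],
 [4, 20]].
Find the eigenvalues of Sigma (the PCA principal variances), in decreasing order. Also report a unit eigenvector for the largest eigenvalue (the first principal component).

Step 1 — characteristic polynomial of 2×2 Sigma:
  det(Sigma - λI) = λ² - trace · λ + det = 0.
  trace = 10 + 20 = 30, det = 10·20 - (4)² = 184.
Step 2 — discriminant:
  Δ = trace² - 4·det = 900 - 736 = 164.
Step 3 — eigenvalues:
  λ = (trace ± √Δ)/2 = (30 ± 12.8062)/2,
  λ_1 = 21.4031,  λ_2 = 8.5969.

Step 4 — unit eigenvector for λ_1: solve (Sigma - λ_1 I)v = 0. First row:
  (10 - 21.4031)·v_x + (4)·v_y = 0, i.e. (-11.4031)·v_x + (4)·v_y = 0,
  so v ∝ (b, λ_1 - a) = (4, 11.4031) = u.
  ||u|| = √((4)² + (11.4031)²) = √(146.0312) ≈ 12.0843,
  v_1 = u/||u|| ≈ (0.331, 0.9436) (||v_1|| = 1).

λ_1 = 21.4031,  λ_2 = 8.5969;  v_1 ≈ (0.331, 0.9436)


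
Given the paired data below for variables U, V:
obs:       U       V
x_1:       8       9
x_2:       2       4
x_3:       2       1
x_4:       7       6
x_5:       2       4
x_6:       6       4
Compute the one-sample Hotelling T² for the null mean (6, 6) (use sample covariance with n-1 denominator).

Step 1 — sample mean vector:
  mean(U) = (8 + 2 + 2 + 7 + 2 + 6) / 6 = 27/6 = 4.5
  mean(V) = (9 + 4 + 1 + 6 + 4 + 4) / 6 = 28/6 = 4.6667
  x̄ = (4.5, 4.6667),  deviation x̄ - mu_0 = (4.5, 4.6667) - (6, 6) = (-1.5, -1.3333).

Step 2 — sample covariance matrix, S[i,j] = (1/(n-1)) · Σ_k (x_{k,i} - mean_i) · (x_{k,j} - mean_j), divisor n-1 = 5:
  S[U,U] = ((3.5)·(3.5) + (-2.5)·(-2.5) + (-2.5)·(-2.5) + (2.5)·(2.5) + (-2.5)·(-2.5) + (1.5)·(1.5)) / 5 = 39.5/5 = 7.9
  S[U,V] = ((3.5)·(4.3333) + (-2.5)·(-0.6667) + (-2.5)·(-3.6667) + (2.5)·(1.3333) + (-2.5)·(-0.6667) + (1.5)·(-0.6667)) / 5 = 30/5 = 6
  S[V,V] = ((4.3333)·(4.3333) + (-0.6667)·(-0.6667) + (-3.6667)·(-3.6667) + (1.3333)·(1.3333) + (-0.6667)·(-0.6667) + (-0.6667)·(-0.6667)) / 5 = 35.3333/5 = 7.0667
  S = [[7.9, 6],
 [6, 7.0667]].

Step 3 — invert S. det(S) = 7.9·7.0667 - (6)² = 19.8267.
  S^{-1} = (1/det) · [[d, -b], [-b, a]] = [[0.3564, -0.3026],
 [-0.3026, 0.3985]].

Step 4 — quadratic form (x̄ - mu_0)^T · S^{-1} · (x̄ - mu_0):
  S^{-1} · (x̄ - mu_0) = (-0.1311, -0.0773),
  (x̄ - mu_0)^T · [...] = (-1.5)·(-0.1311) + (-1.3333)·(-0.0773) = 0.2998.

Step 5 — scale by n: T² = 6 · 0.2998 = 1.7989.

T² ≈ 1.7989


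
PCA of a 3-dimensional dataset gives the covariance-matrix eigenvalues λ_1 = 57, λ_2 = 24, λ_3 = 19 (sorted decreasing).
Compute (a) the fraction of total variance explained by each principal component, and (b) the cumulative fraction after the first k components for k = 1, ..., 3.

Step 1 — total variance = trace(Sigma) = Σ λ_i = 57 + 24 + 19 = 100.

Step 2 — fraction explained by component i = λ_i / Σ λ:
  PC1: 57/100 = 0.57
  PC2: 24/100 = 0.24
  PC3: 19/100 = 0.19

Step 3 — cumulative fraction after k components = (λ_1 + ... + λ_k) / Σ λ:
  k = 1: 57/100 = 0.57
  k = 2: (57 + 24)/100 = 81/100 = 0.81
  k = 3: (57 + 24 + 19)/100 = 100/100 = 1

Summary (fraction, with percent):

explained: PC1 0.57 (57%), PC2 0.24 (24%), PC3 0.19 (19%);  cumulative: 0.57, 0.81, 1


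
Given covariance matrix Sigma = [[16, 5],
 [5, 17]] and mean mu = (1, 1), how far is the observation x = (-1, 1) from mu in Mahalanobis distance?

Step 1 — centre the observation: (x - mu) = (-2, 0).

Step 2 — invert Sigma. det(Sigma) = 16·17 - (5)² = 247.
  Sigma^{-1} = (1/det) · [[d, -b], [-b, a]] = [[0.0688, -0.0202],
 [-0.0202, 0.0648]].

Step 3 — form the quadratic (x - mu)^T · Sigma^{-1} · (x - mu):
  Sigma^{-1} · (x - mu) = (-0.1377, 0.0405).
  (x - mu)^T · [Sigma^{-1} · (x - mu)] = (-2)·(-0.1377) + (0)·(0.0405) = 0.2753.

Step 4 — take square root: d = √(0.2753) ≈ 0.5247.

d(x, mu) = √(0.2753) ≈ 0.5247


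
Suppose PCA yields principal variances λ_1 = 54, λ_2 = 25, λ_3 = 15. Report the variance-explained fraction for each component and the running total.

Step 1 — total variance = trace(Sigma) = Σ λ_i = 54 + 25 + 15 = 94.

Step 2 — fraction explained by component i = λ_i / Σ λ:
  PC1: 54/94 = 0.5745
  PC2: 25/94 = 0.266
  PC3: 15/94 = 0.1596

Step 3 — cumulative fraction after k components = (λ_1 + ... + λ_k) / Σ λ:
  k = 1: 54/94 = 0.5745
  k = 2: (54 + 25)/94 = 79/94 = 0.8404
  k = 3: (54 + 25 + 15)/94 = 94/94 = 1

Summary (fraction, with percent):

explained: PC1 0.5745 (57.45%), PC2 0.266 (26.6%), PC3 0.1596 (15.96%);  cumulative: 0.5745, 0.8404, 1


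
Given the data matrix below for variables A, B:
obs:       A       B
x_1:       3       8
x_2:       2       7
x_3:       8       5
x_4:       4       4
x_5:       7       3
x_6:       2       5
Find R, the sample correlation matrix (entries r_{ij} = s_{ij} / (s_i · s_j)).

Step 1 — column means:
  mean(A) = (3 + 2 + 8 + 4 + 7 + 2) / 6 = 26/6 = 4.3333
  mean(B) = (8 + 7 + 5 + 4 + 3 + 5) / 6 = 32/6 = 5.3333

Step 2 — sample variances and covariances s[i,j] = (1/(n-1)) · Σ_k (x_{k,i} - mean_i) · (x_{k,j} - mean_j), with n-1 = 5:
  s[A,A] = ((-1.3333)·(-1.3333) + (-2.3333)·(-2.3333) + (3.6667)·(3.6667) + (-0.3333)·(-0.3333) + (2.6667)·(2.6667) + (-2.3333)·(-2.3333)) / 5 = 33.3333/5 = 6.6667
  s[A,B] = ((-1.3333)·(2.6667) + (-2.3333)·(1.6667) + (3.6667)·(-0.3333) + (-0.3333)·(-1.3333) + (2.6667)·(-2.3333) + (-2.3333)·(-0.3333)) / 5 = -13.6667/5 = -2.7333
  s[B,B] = ((2.6667)·(2.6667) + (1.6667)·(1.6667) + (-0.3333)·(-0.3333) + (-1.3333)·(-1.3333) + (-2.3333)·(-2.3333) + (-0.3333)·(-0.3333)) / 5 = 17.3333/5 = 3.4667
  Sample standard deviations s_i = √(s[i,i]):
  s(A) = √(6.6667) = 2.582
  s(B) = √(3.4667) = 1.8619

Step 3 — r_{ij} = s_{ij} / (s_i · s_j):
  r[A,A] = 1 (diagonal).
  r[A,B] = -2.7333 / (2.582 · 1.8619) = -2.7333 / 4.8074 = -0.5686
  r[B,B] = 1 (diagonal).

R is symmetric with unit diagonal. Assembling:

R = [[1, -0.5686],
 [-0.5686, 1]]


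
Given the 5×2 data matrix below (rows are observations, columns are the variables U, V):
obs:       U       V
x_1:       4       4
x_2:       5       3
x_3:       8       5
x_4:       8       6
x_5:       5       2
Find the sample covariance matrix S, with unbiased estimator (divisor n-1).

Step 1 — column means:
  mean(U) = (4 + 5 + 8 + 8 + 5) / 5 = 30/5 = 6
  mean(V) = (4 + 3 + 5 + 6 + 2) / 5 = 20/5 = 4

Step 2 — sample covariance S[i,j] = (1/(n-1)) · Σ_k (x_{k,i} - mean_i) · (x_{k,j} - mean_j), with n-1 = 4.
  S[U,U] = ((-2)·(-2) + (-1)·(-1) + (2)·(2) + (2)·(2) + (-1)·(-1)) / 4 = 14/4 = 3.5
  S[U,V] = ((-2)·(0) + (-1)·(-1) + (2)·(1) + (2)·(2) + (-1)·(-2)) / 4 = 9/4 = 2.25
  S[V,V] = ((0)·(0) + (-1)·(-1) + (1)·(1) + (2)·(2) + (-2)·(-2)) / 4 = 10/4 = 2.5

S is symmetric (S[j,i] = S[i,j]). Assembling:

S = [[3.5, 2.25],
 [2.25, 2.5]]


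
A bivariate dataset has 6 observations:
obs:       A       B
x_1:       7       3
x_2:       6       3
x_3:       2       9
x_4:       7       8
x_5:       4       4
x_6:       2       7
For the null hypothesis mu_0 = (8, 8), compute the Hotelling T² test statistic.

Step 1 — sample mean vector:
  mean(A) = (7 + 6 + 2 + 7 + 4 + 2) / 6 = 28/6 = 4.6667
  mean(B) = (3 + 3 + 9 + 8 + 4 + 7) / 6 = 34/6 = 5.6667
  x̄ = (4.6667, 5.6667),  deviation x̄ - mu_0 = (4.6667, 5.6667) - (8, 8) = (-3.3333, -2.3333).

Step 2 — sample covariance matrix, S[i,j] = (1/(n-1)) · Σ_k (x_{k,i} - mean_i) · (x_{k,j} - mean_j), divisor n-1 = 5:
  S[A,A] = ((2.3333)·(2.3333) + (1.3333)·(1.3333) + (-2.6667)·(-2.6667) + (2.3333)·(2.3333) + (-0.6667)·(-0.6667) + (-2.6667)·(-2.6667)) / 5 = 27.3333/5 = 5.4667
  S[A,B] = ((2.3333)·(-2.6667) + (1.3333)·(-2.6667) + (-2.6667)·(3.3333) + (2.3333)·(2.3333) + (-0.6667)·(-1.6667) + (-2.6667)·(1.3333)) / 5 = -15.6667/5 = -3.1333
  S[B,B] = ((-2.6667)·(-2.6667) + (-2.6667)·(-2.6667) + (3.3333)·(3.3333) + (2.3333)·(2.3333) + (-1.6667)·(-1.6667) + (1.3333)·(1.3333)) / 5 = 35.3333/5 = 7.0667
  S = [[5.4667, -3.1333],
 [-3.1333, 7.0667]].

Step 3 — invert S. det(S) = 5.4667·7.0667 - (-3.1333)² = 28.8133.
  S^{-1} = (1/det) · [[d, -b], [-b, a]] = [[0.2453, 0.1087],
 [0.1087, 0.1897]].

Step 4 — quadratic form (x̄ - mu_0)^T · S^{-1} · (x̄ - mu_0):
  S^{-1} · (x̄ - mu_0) = (-1.0713, -0.8052),
  (x̄ - mu_0)^T · [...] = (-3.3333)·(-1.0713) + (-2.3333)·(-0.8052) = 5.4496.

Step 5 — scale by n: T² = 6 · 5.4496 = 32.6978.

T² ≈ 32.6978


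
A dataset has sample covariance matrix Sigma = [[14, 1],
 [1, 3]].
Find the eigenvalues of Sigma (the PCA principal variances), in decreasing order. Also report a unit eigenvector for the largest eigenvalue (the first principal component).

Step 1 — characteristic polynomial of 2×2 Sigma:
  det(Sigma - λI) = λ² - trace · λ + det = 0.
  trace = 14 + 3 = 17, det = 14·3 - (1)² = 41.
Step 2 — discriminant:
  Δ = trace² - 4·det = 289 - 164 = 125.
Step 3 — eigenvalues:
  λ = (trace ± √Δ)/2 = (17 ± 11.1803)/2,
  λ_1 = 14.0902,  λ_2 = 2.9098.

Step 4 — unit eigenvector for λ_1: solve (Sigma - λ_1 I)v = 0. First row:
  (14 - 14.0902)·v_x + (1)·v_y = 0, i.e. (-0.0902)·v_x + (1)·v_y = 0,
  so v ∝ (b, λ_1 - a) = (1, 0.0902) = u.
  ||u|| = √((1)² + (0.0902)²) = √(1.0081) ≈ 1.0041,
  v_1 = u/||u|| ≈ (0.996, 0.0898) (||v_1|| = 1).

λ_1 = 14.0902,  λ_2 = 2.9098;  v_1 ≈ (0.996, 0.0898)


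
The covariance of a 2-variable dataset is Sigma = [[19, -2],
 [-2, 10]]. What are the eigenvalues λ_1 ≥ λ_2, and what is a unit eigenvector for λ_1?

Step 1 — characteristic polynomial of 2×2 Sigma:
  det(Sigma - λI) = λ² - trace · λ + det = 0.
  trace = 19 + 10 = 29, det = 19·10 - (-2)² = 186.
Step 2 — discriminant:
  Δ = trace² - 4·det = 841 - 744 = 97.
Step 3 — eigenvalues:
  λ = (trace ± √Δ)/2 = (29 ± 9.8489)/2,
  λ_1 = 19.4244,  λ_2 = 9.5756.

Step 4 — unit eigenvector for λ_1: solve (Sigma - λ_1 I)v = 0. First row:
  (19 - 19.4244)·v_x + (-2)·v_y = 0, i.e. (-0.4244)·v_x + (-2)·v_y = 0,
  so v ∝ (b, λ_1 - a) = (-2, 0.4244); multiply by -1 so the first entry is positive: u = (2, -0.4244).
  ||u|| = √((2)² + (-0.4244)²) = √(4.1801) ≈ 2.0445,
  v_1 = u/||u|| ≈ (0.9782, -0.2076) (||v_1|| = 1).

λ_1 = 19.4244,  λ_2 = 9.5756;  v_1 ≈ (0.9782, -0.2076)


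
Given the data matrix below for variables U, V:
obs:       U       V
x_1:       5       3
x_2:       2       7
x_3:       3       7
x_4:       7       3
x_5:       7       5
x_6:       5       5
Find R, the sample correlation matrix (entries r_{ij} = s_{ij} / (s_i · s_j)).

Step 1 — column means:
  mean(U) = (5 + 2 + 3 + 7 + 7 + 5) / 6 = 29/6 = 4.8333
  mean(V) = (3 + 7 + 7 + 3 + 5 + 5) / 6 = 30/6 = 5

Step 2 — sample variances and covariances s[i,j] = (1/(n-1)) · Σ_k (x_{k,i} - mean_i) · (x_{k,j} - mean_j), with n-1 = 5:
  s[U,U] = ((0.1667)·(0.1667) + (-2.8333)·(-2.8333) + (-1.8333)·(-1.8333) + (2.1667)·(2.1667) + (2.1667)·(2.1667) + (0.1667)·(0.1667)) / 5 = 20.8333/5 = 4.1667
  s[U,V] = ((0.1667)·(-2) + (-2.8333)·(2) + (-1.8333)·(2) + (2.1667)·(-2) + (2.1667)·(0) + (0.1667)·(0)) / 5 = -14/5 = -2.8
  s[V,V] = ((-2)·(-2) + (2)·(2) + (2)·(2) + (-2)·(-2) + (0)·(0) + (0)·(0)) / 5 = 16/5 = 3.2
  Sample standard deviations s_i = √(s[i,i]):
  s(U) = √(4.1667) = 2.0412
  s(V) = √(3.2) = 1.7889

Step 3 — r_{ij} = s_{ij} / (s_i · s_j):
  r[U,U] = 1 (diagonal).
  r[U,V] = -2.8 / (2.0412 · 1.7889) = -2.8 / 3.6515 = -0.7668
  r[V,V] = 1 (diagonal).

R is symmetric with unit diagonal. Assembling:

R = [[1, -0.7668],
 [-0.7668, 1]]


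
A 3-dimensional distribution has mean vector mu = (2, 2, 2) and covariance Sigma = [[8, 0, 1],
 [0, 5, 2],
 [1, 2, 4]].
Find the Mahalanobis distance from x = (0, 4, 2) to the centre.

Step 1 — centre the observation: (x - mu) = (-2, 2, 0).

Step 2 — invert Sigma (cofactor / det for 3×3, or solve directly):
  Sigma^{-1} = [[0.1301, 0.0163, -0.0407],
 [0.0163, 0.252, -0.1301],
 [-0.0407, -0.1301, 0.3252]].

Step 3 — form the quadratic (x - mu)^T · Sigma^{-1} · (x - mu):
  Sigma^{-1} · (x - mu) = (-0.2276, 0.4715, -0.1789).
  (x - mu)^T · [Sigma^{-1} · (x - mu)] = (-2)·(-0.2276) + (2)·(0.4715) + (0)·(-0.1789) = 1.3984.

Step 4 — take square root: d = √(1.3984) ≈ 1.1825.

d(x, mu) = √(1.3984) ≈ 1.1825


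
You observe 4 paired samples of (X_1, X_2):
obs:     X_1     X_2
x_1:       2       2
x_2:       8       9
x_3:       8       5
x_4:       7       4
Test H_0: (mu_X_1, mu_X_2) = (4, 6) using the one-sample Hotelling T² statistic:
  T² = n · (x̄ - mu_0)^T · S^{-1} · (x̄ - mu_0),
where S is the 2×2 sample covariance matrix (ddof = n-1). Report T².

Step 1 — sample mean vector:
  mean(X_1) = (2 + 8 + 8 + 7) / 4 = 25/4 = 6.25
  mean(X_2) = (2 + 9 + 5 + 4) / 4 = 20/4 = 5
  x̄ = (6.25, 5),  deviation x̄ - mu_0 = (6.25, 5) - (4, 6) = (2.25, -1).

Step 2 — sample covariance matrix, S[i,j] = (1/(n-1)) · Σ_k (x_{k,i} - mean_i) · (x_{k,j} - mean_j), divisor n-1 = 3:
  S[X_1,X_1] = ((-4.25)·(-4.25) + (1.75)·(1.75) + (1.75)·(1.75) + (0.75)·(0.75)) / 3 = 24.75/3 = 8.25
  S[X_1,X_2] = ((-4.25)·(-3) + (1.75)·(4) + (1.75)·(0) + (0.75)·(-1)) / 3 = 19/3 = 6.3333
  S[X_2,X_2] = ((-3)·(-3) + (4)·(4) + (0)·(0) + (-1)·(-1)) / 3 = 26/3 = 8.6667
  S = [[8.25, 6.3333],
 [6.3333, 8.6667]].

Step 3 — invert S. det(S) = 8.25·8.6667 - (6.3333)² = 31.3889.
  S^{-1} = (1/det) · [[d, -b], [-b, a]] = [[0.2761, -0.2018],
 [-0.2018, 0.2628]].

Step 4 — quadratic form (x̄ - mu_0)^T · S^{-1} · (x̄ - mu_0):
  S^{-1} · (x̄ - mu_0) = (0.823, -0.7168),
  (x̄ - mu_0)^T · [...] = (2.25)·(0.823) + (-1)·(-0.7168) = 2.5686.

Step 5 — scale by n: T² = 4 · 2.5686 = 10.2743.

T² ≈ 10.2743


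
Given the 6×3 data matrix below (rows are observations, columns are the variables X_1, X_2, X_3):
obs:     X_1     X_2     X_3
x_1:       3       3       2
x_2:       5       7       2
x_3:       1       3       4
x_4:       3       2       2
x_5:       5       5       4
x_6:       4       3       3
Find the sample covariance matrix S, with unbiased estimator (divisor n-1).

Step 1 — column means:
  mean(X_1) = (3 + 5 + 1 + 3 + 5 + 4) / 6 = 21/6 = 3.5
  mean(X_2) = (3 + 7 + 3 + 2 + 5 + 3) / 6 = 23/6 = 3.8333
  mean(X_3) = (2 + 2 + 4 + 2 + 4 + 3) / 6 = 17/6 = 2.8333

Step 2 — sample covariance S[i,j] = (1/(n-1)) · Σ_k (x_{k,i} - mean_i) · (x_{k,j} - mean_j), with n-1 = 5.
  S[X_1,X_1] = ((-0.5)·(-0.5) + (1.5)·(1.5) + (-2.5)·(-2.5) + (-0.5)·(-0.5) + (1.5)·(1.5) + (0.5)·(0.5)) / 5 = 11.5/5 = 2.3
  S[X_1,X_2] = ((-0.5)·(-0.8333) + (1.5)·(3.1667) + (-2.5)·(-0.8333) + (-0.5)·(-1.8333) + (1.5)·(1.1667) + (0.5)·(-0.8333)) / 5 = 9.5/5 = 1.9
  S[X_1,X_3] = ((-0.5)·(-0.8333) + (1.5)·(-0.8333) + (-2.5)·(1.1667) + (-0.5)·(-0.8333) + (1.5)·(1.1667) + (0.5)·(0.1667)) / 5 = -1.5/5 = -0.3
  S[X_2,X_2] = ((-0.8333)·(-0.8333) + (3.1667)·(3.1667) + (-0.8333)·(-0.8333) + (-1.8333)·(-1.8333) + (1.1667)·(1.1667) + (-0.8333)·(-0.8333)) / 5 = 16.8333/5 = 3.3667
  S[X_2,X_3] = ((-0.8333)·(-0.8333) + (3.1667)·(-0.8333) + (-0.8333)·(1.1667) + (-1.8333)·(-0.8333) + (1.1667)·(1.1667) + (-0.8333)·(0.1667)) / 5 = -0.1667/5 = -0.0333
  S[X_3,X_3] = ((-0.8333)·(-0.8333) + (-0.8333)·(-0.8333) + (1.1667)·(1.1667) + (-0.8333)·(-0.8333) + (1.1667)·(1.1667) + (0.1667)·(0.1667)) / 5 = 4.8333/5 = 0.9667

S is symmetric (S[j,i] = S[i,j]). Assembling:

S = [[2.3, 1.9, -0.3],
 [1.9, 3.3667, -0.0333],
 [-0.3, -0.0333, 0.9667]]


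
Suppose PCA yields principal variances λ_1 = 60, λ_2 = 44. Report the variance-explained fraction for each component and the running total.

Step 1 — total variance = trace(Sigma) = Σ λ_i = 60 + 44 = 104.

Step 2 — fraction explained by component i = λ_i / Σ λ:
  PC1: 60/104 = 0.5769
  PC2: 44/104 = 0.4231

Step 3 — cumulative fraction after k components = (λ_1 + ... + λ_k) / Σ λ:
  k = 1: 60/104 = 0.5769
  k = 2: (60 + 44)/104 = 104/104 = 1

Summary (fraction, with percent):

explained: PC1 0.5769 (57.69%), PC2 0.4231 (42.31%);  cumulative: 0.5769, 1


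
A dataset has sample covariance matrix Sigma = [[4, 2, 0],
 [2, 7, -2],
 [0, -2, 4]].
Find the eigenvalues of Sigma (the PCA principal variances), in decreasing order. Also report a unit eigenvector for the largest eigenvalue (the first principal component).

Step 1 — characteristic polynomial p(λ) = det(λI - Sigma) = λ³ - tr·λ² + c_1·λ - det, where tr = trace, c_1 = sum of the principal 2×2 minors, det = det(Sigma):
  tr = 4 + 7 + 4 = 15,
  c_1 = (4·7 - (2)²) + (4·4 - (0)²) + (7·4 - (-2)²) = 24 + 16 + 24 = 64,
  det = 4·(7·4 - (-2)²) - (2)·((2)·4 - (-2)·(0)) + (0)·((2)·(-2) - 7·(0)) = 4·(24) - (2)·(8) + (0)·(-4) = 80.
  So p(λ) = λ³ - 15λ² + 64λ - 80.
Step 2 — look for an integer root (rational root theorem: any rational root is an integer divisor of 80). Testing λ = 4:
  p(4) = 64 - 240 + 256 - 80 = 0  ✓
  Dividing out (λ - 4): p(λ) = (λ - 4)(λ² - 11λ + 20).
Step 3 — remaining eigenvalues from the quadratic λ² - 11λ + 20 = 0:
  Δ = 11² - 4·20 = 121 - 80 = 41,  λ = (11 ± √41)/2 = (11 ± 6.4031)/2 ≈ 8.7016 or 2.2984.
  Sorted: λ_1 = 8.7016,  λ_2 = 4,  λ_3 = 2.2984  (check: sum = 15 = tr ✓).

Step 4 — unit eigenvector for λ_1 ≈ 8.7016: v spans the null space of (Sigma - λ_1 I), whose rows are
  r_1 = (-4.7016, 2, 0),  r_2 = (2, -1.7016, -2),  r_3 = (0, -2, -4.7016).
  v is orthogonal to every row, so take v ∝ r_1 × r_2 = ((2)·(-2) - (0)·(-1.7016), (0)·(2) - (-4.7016)·(-2), (-4.7016)·(-1.7016) - (2)·(2)) ≈ (-4, -9.4031, 4).
  Rescale (multiply by -1 so the first nonzero entry is positive): u = (4, 9.4031, -4).
  ||u|| = √((4)² + (9.4031)² + (-4)²) = √(120.4187) ≈ 10.9735,  v_1 = u/||u|| ≈ (0.3645, 0.8569, -0.3645) (||v_1|| = 1).

λ_1 = 8.7016,  λ_2 = 4,  λ_3 = 2.2984;  v_1 ≈ (0.3645, 0.8569, -0.3645)


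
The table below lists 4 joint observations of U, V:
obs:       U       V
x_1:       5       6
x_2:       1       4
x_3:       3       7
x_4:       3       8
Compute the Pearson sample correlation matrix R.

Step 1 — column means:
  mean(U) = (5 + 1 + 3 + 3) / 4 = 12/4 = 3
  mean(V) = (6 + 4 + 7 + 8) / 4 = 25/4 = 6.25

Step 2 — sample variances and covariances s[i,j] = (1/(n-1)) · Σ_k (x_{k,i} - mean_i) · (x_{k,j} - mean_j), with n-1 = 3:
  s[U,U] = ((2)·(2) + (-2)·(-2) + (0)·(0) + (0)·(0)) / 3 = 8/3 = 2.6667
  s[U,V] = ((2)·(-0.25) + (-2)·(-2.25) + (0)·(0.75) + (0)·(1.75)) / 3 = 4/3 = 1.3333
  s[V,V] = ((-0.25)·(-0.25) + (-2.25)·(-2.25) + (0.75)·(0.75) + (1.75)·(1.75)) / 3 = 8.75/3 = 2.9167
  Sample standard deviations s_i = √(s[i,i]):
  s(U) = √(2.6667) = 1.633
  s(V) = √(2.9167) = 1.7078

Step 3 — r_{ij} = s_{ij} / (s_i · s_j):
  r[U,U] = 1 (diagonal).
  r[U,V] = 1.3333 / (1.633 · 1.7078) = 1.3333 / 2.7889 = 0.4781
  r[V,V] = 1 (diagonal).

R is symmetric with unit diagonal. Assembling:

R = [[1, 0.4781],
 [0.4781, 1]]


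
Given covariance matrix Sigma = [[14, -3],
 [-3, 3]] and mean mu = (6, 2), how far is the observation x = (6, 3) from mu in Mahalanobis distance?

Step 1 — centre the observation: (x - mu) = (0, 1).

Step 2 — invert Sigma. det(Sigma) = 14·3 - (-3)² = 33.
  Sigma^{-1} = (1/det) · [[d, -b], [-b, a]] = [[0.0909, 0.0909],
 [0.0909, 0.4242]].

Step 3 — form the quadratic (x - mu)^T · Sigma^{-1} · (x - mu):
  Sigma^{-1} · (x - mu) = (0.0909, 0.4242).
  (x - mu)^T · [Sigma^{-1} · (x - mu)] = (0)·(0.0909) + (1)·(0.4242) = 0.4242.

Step 4 — take square root: d = √(0.4242) ≈ 0.6513.

d(x, mu) = √(0.4242) ≈ 0.6513


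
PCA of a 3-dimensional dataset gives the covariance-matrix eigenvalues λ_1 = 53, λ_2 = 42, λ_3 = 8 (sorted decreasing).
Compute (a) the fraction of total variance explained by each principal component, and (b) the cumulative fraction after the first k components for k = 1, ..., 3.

Step 1 — total variance = trace(Sigma) = Σ λ_i = 53 + 42 + 8 = 103.

Step 2 — fraction explained by component i = λ_i / Σ λ:
  PC1: 53/103 = 0.5146
  PC2: 42/103 = 0.4078
  PC3: 8/103 = 0.0777

Step 3 — cumulative fraction after k components = (λ_1 + ... + λ_k) / Σ λ:
  k = 1: 53/103 = 0.5146
  k = 2: (53 + 42)/103 = 95/103 = 0.9223
  k = 3: (53 + 42 + 8)/103 = 103/103 = 1

Summary (fraction, with percent):

explained: PC1 0.5146 (51.46%), PC2 0.4078 (40.78%), PC3 0.0777 (7.77%);  cumulative: 0.5146, 0.9223, 1


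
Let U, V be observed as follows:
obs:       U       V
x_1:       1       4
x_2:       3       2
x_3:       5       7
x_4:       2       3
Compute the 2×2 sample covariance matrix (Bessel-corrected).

Step 1 — column means:
  mean(U) = (1 + 3 + 5 + 2) / 4 = 11/4 = 2.75
  mean(V) = (4 + 2 + 7 + 3) / 4 = 16/4 = 4

Step 2 — sample covariance S[i,j] = (1/(n-1)) · Σ_k (x_{k,i} - mean_i) · (x_{k,j} - mean_j), with n-1 = 3.
  S[U,U] = ((-1.75)·(-1.75) + (0.25)·(0.25) + (2.25)·(2.25) + (-0.75)·(-0.75)) / 3 = 8.75/3 = 2.9167
  S[U,V] = ((-1.75)·(0) + (0.25)·(-2) + (2.25)·(3) + (-0.75)·(-1)) / 3 = 7/3 = 2.3333
  S[V,V] = ((0)·(0) + (-2)·(-2) + (3)·(3) + (-1)·(-1)) / 3 = 14/3 = 4.6667

S is symmetric (S[j,i] = S[i,j]). Assembling:

S = [[2.9167, 2.3333],
 [2.3333, 4.6667]]


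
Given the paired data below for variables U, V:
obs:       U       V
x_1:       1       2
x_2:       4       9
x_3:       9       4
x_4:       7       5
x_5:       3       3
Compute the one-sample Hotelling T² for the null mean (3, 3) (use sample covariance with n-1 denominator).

Step 1 — sample mean vector:
  mean(U) = (1 + 4 + 9 + 7 + 3) / 5 = 24/5 = 4.8
  mean(V) = (2 + 9 + 4 + 5 + 3) / 5 = 23/5 = 4.6
  x̄ = (4.8, 4.6),  deviation x̄ - mu_0 = (4.8, 4.6) - (3, 3) = (1.8, 1.6).

Step 2 — sample covariance matrix, S[i,j] = (1/(n-1)) · Σ_k (x_{k,i} - mean_i) · (x_{k,j} - mean_j), divisor n-1 = 4:
  S[U,U] = ((-3.8)·(-3.8) + (-0.8)·(-0.8) + (4.2)·(4.2) + (2.2)·(2.2) + (-1.8)·(-1.8)) / 4 = 40.8/4 = 10.2
  S[U,V] = ((-3.8)·(-2.6) + (-0.8)·(4.4) + (4.2)·(-0.6) + (2.2)·(0.4) + (-1.8)·(-1.6)) / 4 = 7.6/4 = 1.9
  S[V,V] = ((-2.6)·(-2.6) + (4.4)·(4.4) + (-0.6)·(-0.6) + (0.4)·(0.4) + (-1.6)·(-1.6)) / 4 = 29.2/4 = 7.3
  S = [[10.2, 1.9],
 [1.9, 7.3]].

Step 3 — invert S. det(S) = 10.2·7.3 - (1.9)² = 70.85.
  S^{-1} = (1/det) · [[d, -b], [-b, a]] = [[0.103, -0.0268],
 [-0.0268, 0.144]].

Step 4 — quadratic form (x̄ - mu_0)^T · S^{-1} · (x̄ - mu_0):
  S^{-1} · (x̄ - mu_0) = (0.1426, 0.1821),
  (x̄ - mu_0)^T · [...] = (1.8)·(0.1426) + (1.6)·(0.1821) = 0.5479.

Step 5 — scale by n: T² = 5 · 0.5479 = 2.7396.

T² ≈ 2.7396


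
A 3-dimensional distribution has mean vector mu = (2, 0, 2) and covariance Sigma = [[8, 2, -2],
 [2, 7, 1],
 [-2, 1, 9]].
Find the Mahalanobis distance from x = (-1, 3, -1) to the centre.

Step 1 — centre the observation: (x - mu) = (-3, 3, -3).

Step 2 — invert Sigma (cofactor / det for 3×3, or solve directly):
  Sigma^{-1} = [[0.1462, -0.0472, 0.0377],
 [-0.0472, 0.1604, -0.0283],
 [0.0377, -0.0283, 0.1226]].

Step 3 — form the quadratic (x - mu)^T · Sigma^{-1} · (x - mu):
  Sigma^{-1} · (x - mu) = (-0.6934, 0.7075, -0.566).
  (x - mu)^T · [Sigma^{-1} · (x - mu)] = (-3)·(-0.6934) + (3)·(0.7075) + (-3)·(-0.566) = 5.9009.

Step 4 — take square root: d = √(5.9009) ≈ 2.4292.

d(x, mu) = √(5.9009) ≈ 2.4292


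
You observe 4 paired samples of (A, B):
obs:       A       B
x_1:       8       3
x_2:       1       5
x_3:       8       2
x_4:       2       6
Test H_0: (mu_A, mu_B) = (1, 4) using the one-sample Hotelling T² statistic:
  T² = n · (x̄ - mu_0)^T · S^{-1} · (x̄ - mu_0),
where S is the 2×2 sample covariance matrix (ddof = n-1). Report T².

Step 1 — sample mean vector:
  mean(A) = (8 + 1 + 8 + 2) / 4 = 19/4 = 4.75
  mean(B) = (3 + 5 + 2 + 6) / 4 = 16/4 = 4
  x̄ = (4.75, 4),  deviation x̄ - mu_0 = (4.75, 4) - (1, 4) = (3.75, 0).

Step 2 — sample covariance matrix, S[i,j] = (1/(n-1)) · Σ_k (x_{k,i} - mean_i) · (x_{k,j} - mean_j), divisor n-1 = 3:
  S[A,A] = ((3.25)·(3.25) + (-3.75)·(-3.75) + (3.25)·(3.25) + (-2.75)·(-2.75)) / 3 = 42.75/3 = 14.25
  S[A,B] = ((3.25)·(-1) + (-3.75)·(1) + (3.25)·(-2) + (-2.75)·(2)) / 3 = -19/3 = -6.3333
  S[B,B] = ((-1)·(-1) + (1)·(1) + (-2)·(-2) + (2)·(2)) / 3 = 10/3 = 3.3333
  S = [[14.25, -6.3333],
 [-6.3333, 3.3333]].

Step 3 — invert S. det(S) = 14.25·3.3333 - (-6.3333)² = 7.3889.
  S^{-1} = (1/det) · [[d, -b], [-b, a]] = [[0.4511, 0.8571],
 [0.8571, 1.9286]].

Step 4 — quadratic form (x̄ - mu_0)^T · S^{-1} · (x̄ - mu_0):
  S^{-1} · (x̄ - mu_0) = (1.6917, 3.2143),
  (x̄ - mu_0)^T · [...] = (3.75)·(1.6917) + (0)·(3.2143) = 6.344.

Step 5 — scale by n: T² = 4 · 6.344 = 25.3759.

T² ≈ 25.3759


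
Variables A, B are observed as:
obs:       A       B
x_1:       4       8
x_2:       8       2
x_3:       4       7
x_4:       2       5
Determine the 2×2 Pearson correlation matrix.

Step 1 — column means:
  mean(A) = (4 + 8 + 4 + 2) / 4 = 18/4 = 4.5
  mean(B) = (8 + 2 + 7 + 5) / 4 = 22/4 = 5.5

Step 2 — sample variances and covariances s[i,j] = (1/(n-1)) · Σ_k (x_{k,i} - mean_i) · (x_{k,j} - mean_j), with n-1 = 3:
  s[A,A] = ((-0.5)·(-0.5) + (3.5)·(3.5) + (-0.5)·(-0.5) + (-2.5)·(-2.5)) / 3 = 19/3 = 6.3333
  s[A,B] = ((-0.5)·(2.5) + (3.5)·(-3.5) + (-0.5)·(1.5) + (-2.5)·(-0.5)) / 3 = -13/3 = -4.3333
  s[B,B] = ((2.5)·(2.5) + (-3.5)·(-3.5) + (1.5)·(1.5) + (-0.5)·(-0.5)) / 3 = 21/3 = 7
  Sample standard deviations s_i = √(s[i,i]):
  s(A) = √(6.3333) = 2.5166
  s(B) = √(7) = 2.6458

Step 3 — r_{ij} = s_{ij} / (s_i · s_j):
  r[A,A] = 1 (diagonal).
  r[A,B] = -4.3333 / (2.5166 · 2.6458) = -4.3333 / 6.6583 = -0.6508
  r[B,B] = 1 (diagonal).

R is symmetric with unit diagonal. Assembling:

R = [[1, -0.6508],
 [-0.6508, 1]]


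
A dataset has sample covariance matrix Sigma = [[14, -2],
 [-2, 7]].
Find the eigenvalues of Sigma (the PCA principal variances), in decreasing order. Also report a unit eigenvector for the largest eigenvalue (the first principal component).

Step 1 — characteristic polynomial of 2×2 Sigma:
  det(Sigma - λI) = λ² - trace · λ + det = 0.
  trace = 14 + 7 = 21, det = 14·7 - (-2)² = 94.
Step 2 — discriminant:
  Δ = trace² - 4·det = 441 - 376 = 65.
Step 3 — eigenvalues:
  λ = (trace ± √Δ)/2 = (21 ± 8.0623)/2,
  λ_1 = 14.5311,  λ_2 = 6.4689.

Step 4 — unit eigenvector for λ_1: solve (Sigma - λ_1 I)v = 0. First row:
  (14 - 14.5311)·v_x + (-2)·v_y = 0, i.e. (-0.5311)·v_x + (-2)·v_y = 0,
  so v ∝ (b, λ_1 - a) = (-2, 0.5311); multiply by -1 so the first entry is positive: u = (2, -0.5311).
  ||u|| = √((2)² + (-0.5311)²) = √(4.2821) ≈ 2.0693,
  v_1 = u/||u|| ≈ (0.9665, -0.2567) (||v_1|| = 1).

λ_1 = 14.5311,  λ_2 = 6.4689;  v_1 ≈ (0.9665, -0.2567)


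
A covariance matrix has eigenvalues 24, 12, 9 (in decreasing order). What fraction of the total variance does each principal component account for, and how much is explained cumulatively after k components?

Step 1 — total variance = trace(Sigma) = Σ λ_i = 24 + 12 + 9 = 45.

Step 2 — fraction explained by component i = λ_i / Σ λ:
  PC1: 24/45 = 0.5333
  PC2: 12/45 = 0.2667
  PC3: 9/45 = 0.2

Step 3 — cumulative fraction after k components = (λ_1 + ... + λ_k) / Σ λ:
  k = 1: 24/45 = 0.5333
  k = 2: (24 + 12)/45 = 36/45 = 0.8
  k = 3: (24 + 12 + 9)/45 = 45/45 = 1

Summary (fraction, with percent):

explained: PC1 0.5333 (53.33%), PC2 0.2667 (26.67%), PC3 0.2 (20%);  cumulative: 0.5333, 0.8, 1


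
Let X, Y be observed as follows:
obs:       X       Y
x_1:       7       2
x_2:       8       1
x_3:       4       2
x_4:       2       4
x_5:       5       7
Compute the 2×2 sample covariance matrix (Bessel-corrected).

Step 1 — column means:
  mean(X) = (7 + 8 + 4 + 2 + 5) / 5 = 26/5 = 5.2
  mean(Y) = (2 + 1 + 2 + 4 + 7) / 5 = 16/5 = 3.2

Step 2 — sample covariance S[i,j] = (1/(n-1)) · Σ_k (x_{k,i} - mean_i) · (x_{k,j} - mean_j), with n-1 = 4.
  S[X,X] = ((1.8)·(1.8) + (2.8)·(2.8) + (-1.2)·(-1.2) + (-3.2)·(-3.2) + (-0.2)·(-0.2)) / 4 = 22.8/4 = 5.7
  S[X,Y] = ((1.8)·(-1.2) + (2.8)·(-2.2) + (-1.2)·(-1.2) + (-3.2)·(0.8) + (-0.2)·(3.8)) / 4 = -10.2/4 = -2.55
  S[Y,Y] = ((-1.2)·(-1.2) + (-2.2)·(-2.2) + (-1.2)·(-1.2) + (0.8)·(0.8) + (3.8)·(3.8)) / 4 = 22.8/4 = 5.7

S is symmetric (S[j,i] = S[i,j]). Assembling:

S = [[5.7, -2.55],
 [-2.55, 5.7]]


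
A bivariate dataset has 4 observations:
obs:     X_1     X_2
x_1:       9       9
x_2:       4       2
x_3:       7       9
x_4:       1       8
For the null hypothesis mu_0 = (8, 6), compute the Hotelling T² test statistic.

Step 1 — sample mean vector:
  mean(X_1) = (9 + 4 + 7 + 1) / 4 = 21/4 = 5.25
  mean(X_2) = (9 + 2 + 9 + 8) / 4 = 28/4 = 7
  x̄ = (5.25, 7),  deviation x̄ - mu_0 = (5.25, 7) - (8, 6) = (-2.75, 1).

Step 2 — sample covariance matrix, S[i,j] = (1/(n-1)) · Σ_k (x_{k,i} - mean_i) · (x_{k,j} - mean_j), divisor n-1 = 3:
  S[X_1,X_1] = ((3.75)·(3.75) + (-1.25)·(-1.25) + (1.75)·(1.75) + (-4.25)·(-4.25)) / 3 = 36.75/3 = 12.25
  S[X_1,X_2] = ((3.75)·(2) + (-1.25)·(-5) + (1.75)·(2) + (-4.25)·(1)) / 3 = 13/3 = 4.3333
  S[X_2,X_2] = ((2)·(2) + (-5)·(-5) + (2)·(2) + (1)·(1)) / 3 = 34/3 = 11.3333
  S = [[12.25, 4.3333],
 [4.3333, 11.3333]].

Step 3 — invert S. det(S) = 12.25·11.3333 - (4.3333)² = 120.0556.
  S^{-1} = (1/det) · [[d, -b], [-b, a]] = [[0.0944, -0.0361],
 [-0.0361, 0.102]].

Step 4 — quadratic form (x̄ - mu_0)^T · S^{-1} · (x̄ - mu_0):
  S^{-1} · (x̄ - mu_0) = (-0.2957, 0.2013),
  (x̄ - mu_0)^T · [...] = (-2.75)·(-0.2957) + (1)·(0.2013) = 1.0145.

Step 5 — scale by n: T² = 4 · 1.0145 = 4.0578.

T² ≈ 4.0578


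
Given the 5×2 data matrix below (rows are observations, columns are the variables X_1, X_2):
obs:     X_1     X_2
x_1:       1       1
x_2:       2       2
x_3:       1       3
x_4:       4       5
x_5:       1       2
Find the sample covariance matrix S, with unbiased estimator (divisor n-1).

Step 1 — column means:
  mean(X_1) = (1 + 2 + 1 + 4 + 1) / 5 = 9/5 = 1.8
  mean(X_2) = (1 + 2 + 3 + 5 + 2) / 5 = 13/5 = 2.6

Step 2 — sample covariance S[i,j] = (1/(n-1)) · Σ_k (x_{k,i} - mean_i) · (x_{k,j} - mean_j), with n-1 = 4.
  S[X_1,X_1] = ((-0.8)·(-0.8) + (0.2)·(0.2) + (-0.8)·(-0.8) + (2.2)·(2.2) + (-0.8)·(-0.8)) / 4 = 6.8/4 = 1.7
  S[X_1,X_2] = ((-0.8)·(-1.6) + (0.2)·(-0.6) + (-0.8)·(0.4) + (2.2)·(2.4) + (-0.8)·(-0.6)) / 4 = 6.6/4 = 1.65
  S[X_2,X_2] = ((-1.6)·(-1.6) + (-0.6)·(-0.6) + (0.4)·(0.4) + (2.4)·(2.4) + (-0.6)·(-0.6)) / 4 = 9.2/4 = 2.3

S is symmetric (S[j,i] = S[i,j]). Assembling:

S = [[1.7, 1.65],
 [1.65, 2.3]]
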